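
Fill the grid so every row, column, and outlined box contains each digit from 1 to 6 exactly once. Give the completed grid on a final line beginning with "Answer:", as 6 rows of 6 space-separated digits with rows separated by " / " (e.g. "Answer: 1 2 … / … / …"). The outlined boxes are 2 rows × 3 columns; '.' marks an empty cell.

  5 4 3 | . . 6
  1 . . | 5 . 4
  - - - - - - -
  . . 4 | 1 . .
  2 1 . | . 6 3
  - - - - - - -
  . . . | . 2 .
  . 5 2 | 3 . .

Step 1. [r6c1∈{4,6}] r6c1 is the only open cell in row 6 admitting 6 ⇒ r6c1=6.
Step 2. [r3c1∈{3}] r3c1 has the single candidate 3. So r3c1=3.
Step 3. [r5c6∈{1,5}] 5 has one home in row 5: r5c6, so r5c6=5.
Step 4. [r6c5∈{1,4}] across row 6, 4 lands solely at r6c5 ⇒ r6c5=4.
Step 5. [r3c2∈{6}] nothing but 6 survives at r3c2. So r3c2=6.
Step 6. [r4c4∈{4}] nothing but 4 survives at r4c4 ⇒ r4c4=4.
Step 7. [r5c1∈{4}] r5c1 is down to just 4, so r5c1=4.
Step 8. [r5c2∈{3}] nothing but 3 survives at r5c2. So r5c2=3.
Step 9. [r1c4∈{2}] r1c4 is down to just 2, so r1c4=2.
Step 10. [r4c3∈{5}] r4c3's peers cover all but 5 ⇒ r4c3=5.
Step 11. [r3c6∈{2}] only 2 remains possible at r3c6 ⇒ r3c6=2.
Step 12. [r5c4∈{6}] nothing but 6 survives at r5c4, so r5c4=6.
Step 13. [r5c3∈{1}] r5c3 has the single candidate 1, so r5c3=1.
Step 14. [r2c3∈{6}] r2c3 is down to just 6, so r2c3=6.
Step 15. [r1c5∈{1}] r1c5 is down to just 1. So r1c5=1.
Step 16. [r3c5∈{5}] r3c5's peers cover all but 5, so r3c5=5.
Step 17. [r2c2∈{2}] only 2 remains possible at r2c2. So r2c2=2.
Step 18. [r6c6∈{1}] r6c6 has the single candidate 1. So r6c6=1.
Step 19. [r2c5∈{3}] only 3 remains possible at r2c5. So r2c5=3.

Answer: 5 4 3 2 1 6 / 1 2 6 5 3 4 / 3 6 4 1 5 2 / 2 1 5 4 6 3 / 4 3 1 6 2 5 / 6 5 2 3 4 1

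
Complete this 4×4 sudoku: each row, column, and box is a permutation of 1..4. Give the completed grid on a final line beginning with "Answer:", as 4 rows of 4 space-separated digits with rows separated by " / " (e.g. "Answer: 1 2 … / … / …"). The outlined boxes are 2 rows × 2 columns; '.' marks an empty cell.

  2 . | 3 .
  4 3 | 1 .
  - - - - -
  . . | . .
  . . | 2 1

Step 1. [r3c1∈{1,3}] col 1 places 1 nowhere but r3c1. So r3c1=1.
Step 2. [r3c3∈{4}] only 4 remains possible at r3c3, so r3c3=4.
Step 3. [r3c4∈{3}] nothing but 3 survives at r3c4 ⇒ r3c4=3.
Step 4. [r1c2∈{1}] r1c2 has the single candidate 1, so r1c2=1.
Step 5. [r1c4∈{4}] only 4 remains possible at r1c4 ⇒ r1c4=4.
Step 6. [r4c2∈{4}] r4c2 has the single candidate 4 ⇒ r4c2=4.
Step 7. [r2c4∈{2}] nothing but 2 survives at r2c4. So r2c4=2.
Step 8. [r3c2∈{2}] only 2 remains possible at r3c2, so r3c2=2.
Step 9. [r4c1∈{3}] nothing but 3 survives at r4c1, so r4c1=3.

Answer: 2 1 3 4 / 4 3 1 2 / 1 2 4 3 / 3 4 2 1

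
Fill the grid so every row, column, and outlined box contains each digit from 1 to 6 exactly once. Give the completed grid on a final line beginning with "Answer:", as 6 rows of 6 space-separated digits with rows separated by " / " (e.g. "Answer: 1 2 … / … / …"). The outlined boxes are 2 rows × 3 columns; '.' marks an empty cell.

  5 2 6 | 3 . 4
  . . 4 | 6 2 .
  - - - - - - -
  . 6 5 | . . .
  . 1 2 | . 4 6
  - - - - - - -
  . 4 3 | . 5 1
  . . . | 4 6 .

Step 1. [r3c5∈{1,3}] col 5 places 3 nowhere but r3c5, so r3c5=3.
Step 2. [r5c4∈{2}] only 2 remains possible at r5c4, so r5c4=2.
Step 3. [r2c1∈{1,3}] row 2 places 1 nowhere but r2c1. So r2c1=1.
Step 4. [r5c1∈{6}] r5c1's peers cover all but 6, so r5c1=6.
Step 5. [r4c4∈{5}] r4c4's peers cover all but 5. So r4c4=5.
Step 6. [r3c4∈{1}] r3c4 has the single candidate 1. So r3c4=1.
Step 7. [r3c6∈{2}] r3c6 has the single candidate 2, so r3c6=2.
Step 8. [r6c1∈{2}] r6c1 is down to just 2 ⇒ r6c1=2.
Step 9. [r6c2∈{5}] r6c2's peers cover all but 5, so r6c2=5.
Step 10. [r4c1∈{3}] r4c1 is down to just 3. So r4c1=3.
Step 11. [r1c5∈{1}] r1c5's peers cover all but 1, so r1c5=1.
Step 12. [r6c6∈{3}] r6c6 has the single candidate 3. So r6c6=3.
Step 13. [r6c3∈{1}] only 1 remains possible at r6c3 ⇒ r6c3=1.
Step 14. [r2c2∈{3}] r2c2 has the single candidate 3 ⇒ r2c2=3.
Step 15. [r2c6∈{5}] only 5 remains possible at r2c6, so r2c6=5.
Step 16. [r3c1∈{4}] nothing but 4 survives at r3c1. So r3c1=4.

Answer: 5 2 6 3 1 4 / 1 3 4 6 2 5 / 4 6 5 1 3 2 / 3 1 2 5 4 6 / 6 4 3 2 5 1 / 2 5 1 4 6 3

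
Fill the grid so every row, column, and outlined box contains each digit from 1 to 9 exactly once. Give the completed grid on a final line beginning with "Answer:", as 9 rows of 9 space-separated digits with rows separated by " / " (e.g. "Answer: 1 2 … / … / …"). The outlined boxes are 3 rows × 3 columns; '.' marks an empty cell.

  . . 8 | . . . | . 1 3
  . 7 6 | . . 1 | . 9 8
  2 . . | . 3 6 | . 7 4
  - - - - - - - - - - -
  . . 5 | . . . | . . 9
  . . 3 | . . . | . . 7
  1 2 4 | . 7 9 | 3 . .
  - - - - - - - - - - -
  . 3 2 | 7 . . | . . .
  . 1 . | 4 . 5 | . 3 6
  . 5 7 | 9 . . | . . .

Step 1. [r7c6∈{8}] r7c6's peers cover all but 8 ⇒ r7c6=8.
Step 2. [r8c5∈{2}] r8c5 has the single candidate 2. So r8c5=2.
Step 3. [r4c4∈{1,2,3,6,8}] in col 4, 3 fits only at r4c4. So r4c4=3.
Step 4. [r5c4∈{1,2,5,6,8}] in col 4, 1 fits only at r5c4, so r5c4=1.
Step 5. [r4c7∈{1,2,4,6,8}] row 4 places 1 nowhere but r4c7 ⇒ r4c7=1.
Step 6. [r1c2∈{4,9}] col 2 places 4 nowhere but r1c2, so r1c2=4.
Step 7. [r6c9∈{5}] nothing but 5 survives at r6c9. So r6c9=5.
Step 8. [r5c5∈{4,5,6,8}] row 5 places 5 nowhere but r5c5. So r5c5=5.
Step 9. [r4c5∈{4,6,8}] r4c5 is the only open cell in col 5 admitting 8 ⇒ r4c5=8.
Step 10. [r5c2∈{6,8,9}] across col 2, 8 lands solely at r5c2, so r5c2=8.
Step 11. [r5c1∈{6,9}] row 5 places 9 nowhere but r5c1 ⇒ r5c1=9.
Step 12. [r3c7∈{5}] r3c7 has the single candidate 5 ⇒ r3c7=5.
Step 13. [r2c7∈{2}] r2c7 is down to just 2 ⇒ r2c7=2.
Step 14. [r6c8∈{6,8}] across row 6, 8 lands solely at r6c8 ⇒ r6c8=8.
Step 15. [r8c7∈{7,8,9}] row 8 places 7 nowhere but r8c7 ⇒ r8c7=7.
Step 16. [r9c9∈{1,2}] col 9 places 2 nowhere but r9c9 ⇒ r9c9=2.
Step 17. [r9c8∈{4}] r9c8 is down to just 4, so r9c8=4.
Step 18. [r2c4∈{5}] r2c4 is down to just 5. So r2c4=5.
Step 19. [r4c2∈{6}] nothing but 6 survives at r4c2. So r4c2=6.
Step 20. [r5c8∈{2,6}] across col 8, 6 lands solely at r5c8. So r5c8=6.
Step 21. [r5c6∈{2,4}] 2 has one home in row 5: r5c6. So r5c6=2.
Step 22. [r9c5∈{1,6}] row 9 places 1 nowhere but r9c5. So r9c5=1.
Step 23. [r9c1∈{6,8}] row 9 places 6 nowhere but r9c1. So r9c1=6.
Step 24. [r3c2∈{9}] nothing but 9 survives at r3c2, so r3c2=9.
Step 25. [r7c9∈{1}] r7c9 has the single candidate 1. So r7c9=1.
Step 26. [r3c3∈{1}] r3c3 has the single candidate 1. So r3c3=1.
Step 27. [r4c8∈{2}] r4c8 is down to just 2. So r4c8=2.
Step 28. [r1c4∈{2}] r1c4 is down to just 2 ⇒ r1c4=2.
Step 29. [r1c6∈{7}] only 7 remains possible at r1c6. So r1c6=7.
Step 30. [r4c1∈{7}] nothing but 7 survives at r4c1, so r4c1=7.
Step 31. [r2c1∈{3}] r2c1 has the single candidate 3, so r2c1=3.
Step 32. [r8c3∈{9}] r8c3 is down to just 9 ⇒ r8c3=9.
Step 33. [r7c7∈{9}] r7c7's peers cover all but 9 ⇒ r7c7=9.
Step 34. [r5c7∈{4}] nothing but 4 survives at r5c7. So r5c7=4.
Step 35. [r3c4∈{8}] only 8 remains possible at r3c4, so r3c4=8.
Step 36. [r1c5∈{9}] nothing but 9 survives at r1c5, so r1c5=9.
Step 37. [r2c5∈{4}] r2c5 is down to just 4. So r2c5=4.
Step 38. [r7c5∈{6}] r7c5's peers cover all but 6, so r7c5=6.
Step 39. [r7c1∈{4}] nothing but 4 survives at r7c1, so r7c1=4.
Step 40. [r4c6∈{4}] nothing but 4 survives at r4c6. So r4c6=4.
Step 41. [r8c1∈{8}] r8c1 is down to just 8, so r8c1=8.
Step 42. [r6c4∈{6}] r6c4's peers cover all but 6. So r6c4=6.
Step 43. [r1c1∈{5}] r1c1's peers cover all but 5. So r1c1=5.
Step 44. [r7c8∈{5}] r7c8 has the single candidate 5 ⇒ r7c8=5.
Step 45. [r1c7∈{6}] nothing but 6 survives at r1c7 ⇒ r1c7=6.
Step 46. [r9c7∈{8}] r9c7 has the single candidate 8, so r9c7=8.
Step 47. [r9c6∈{3}] r9c6's peers cover all but 3 ⇒ r9c6=3.

Answer: 5 4 8 2 9 7 6 1 3 / 3 7 6 5 4 1 2 9 8 / 2 9 1 8 3 6 5 7 4 / 7 6 5 3 8 4 1 2 9 / 9 8 3 1 5 2 4 6 7 / 1 2 4 6 7 9 3 8 5 / 4 3 2 7 6 8 9 5 1 / 8 1 9 4 2 5 7 3 6 / 6 5 7 9 1 3 8 4 2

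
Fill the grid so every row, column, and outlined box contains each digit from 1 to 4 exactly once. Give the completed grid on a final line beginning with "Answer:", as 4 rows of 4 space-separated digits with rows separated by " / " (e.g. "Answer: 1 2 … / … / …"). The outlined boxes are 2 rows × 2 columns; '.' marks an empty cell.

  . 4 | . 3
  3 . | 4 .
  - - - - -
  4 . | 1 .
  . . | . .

Step 1. [r3c4∈{2}] r3c4 has the single candidate 2. So r3c4=2.
Step 2. [r2c2∈{1,2}] 2 has one home in row 2: r2c2 ⇒ r2c2=2.
Step 3. [r4c2∈{1,3}] r4c2 is the only open cell in col 2 admitting 1. So r4c2=1.
Step 4. [r1c3∈{2}] r1c3's peers cover all but 2 ⇒ r1c3=2.
Step 5. [r2c4∈{1}] r2c4's peers cover all but 1, so r2c4=1.
Step 6. [r4c3∈{3}] only 3 remains possible at r4c3, so r4c3=3.
Step 7. [r3c2∈{3}] r3c2 is down to just 3. So r3c2=3.
Step 8. [r4c4∈{4}] only 4 remains possible at r4c4, so r4c4=4.
Step 9. [r1c1∈{1}] r1c1 is down to just 1, so r1c1=1.
Step 10. [r4c1∈{2}] r4c1's peers cover all but 2 ⇒ r4c1=2.

Answer: 1 4 2 3 / 3 2 4 1 / 4 3 1 2 / 2 1 3 4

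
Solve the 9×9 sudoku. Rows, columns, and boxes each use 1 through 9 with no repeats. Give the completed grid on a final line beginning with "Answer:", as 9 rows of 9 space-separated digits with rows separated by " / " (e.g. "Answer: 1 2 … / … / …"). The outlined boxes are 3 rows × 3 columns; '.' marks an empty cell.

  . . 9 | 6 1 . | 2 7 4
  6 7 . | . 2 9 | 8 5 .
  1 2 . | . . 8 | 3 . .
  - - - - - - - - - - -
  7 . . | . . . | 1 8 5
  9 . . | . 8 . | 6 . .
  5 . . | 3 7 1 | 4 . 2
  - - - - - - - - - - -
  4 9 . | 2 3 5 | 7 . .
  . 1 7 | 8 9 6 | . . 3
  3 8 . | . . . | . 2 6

Step 1. [r2c4∈{4}] only 4 remains possible at r2c4. So r2c4=4.
Step 2. [r2c3∈{3}] r2c3 is down to just 3 ⇒ r2c3=3.
Step 3. [r4c2∈{3,4,6}] r4c2 is the only open cell in row 4 admitting 3, so r4c2=3.
Step 4. [r5c2∈{4}] r5c2 is down to just 4, so r5c2=4.
Step 5. [r6c2∈{6}] r6c2 has the single candidate 6, so r6c2=6.
Step 6. [r9c3∈{5}] nothing but 5 survives at r9c3, so r9c3=5.
Step 7. [r9c5∈{4}] r9c5's peers cover all but 4. So r9c5=4.
Step 8. [r5c6∈{2}] nothing but 2 survives at r5c6, so r5c6=2.
Step 9. [r3c4∈{5,7}] 7 has one home in row 3: r3c4, so r3c4=7.
Step 10. [r3c9∈{9}] r3c9's peers cover all but 9 ⇒ r3c9=9.
Step 11. [r7c8∈{1}] r7c8 is down to just 1. So r7c8=1.
Step 12. [r4c4∈{9}] r4c4 has the single candidate 9. So r4c4=9.
Step 13. [r4c3∈{2}] r4c3 is down to just 2, so r4c3=2.
Step 14. [r2c9∈{1}] r2c9 has the single candidate 1 ⇒ r2c9=1.
Step 15. [r9c7∈{9}] r9c7 is down to just 9, so r9c7=9.
Step 16. [r4c5∈{6}] only 6 remains possible at r4c5 ⇒ r4c5=6.
Step 17. [r8c1∈{2}] nothing but 2 survives at r8c1 ⇒ r8c1=2.
Step 18. [r7c3∈{6}] nothing but 6 survives at r7c3 ⇒ r7c3=6.
Step 19. [r3c8∈{6}] nothing but 6 survives at r3c8, so r3c8=6.
Step 20. [r6c8∈{9}] r6c8's peers cover all but 9, so r6c8=9.
Step 21. [r9c4∈{1}] nothing but 1 survives at r9c4, so r9c4=1.
Step 22. [r5c4∈{5}] nothing but 5 survives at r5c4 ⇒ r5c4=5.
Step 23. [r9c6∈{7}] nothing but 7 survives at r9c6 ⇒ r9c6=7.
Step 24. [r6c3∈{8}] nothing but 8 survives at r6c3, so r6c3=8.
Step 25. [r5c3∈{1}] r5c3 has the single candidate 1 ⇒ r5c3=1.
Step 26. [r3c5∈{5}] r3c5 is down to just 5, so r3c5=5.
Step 27. [r1c1∈{8}] nothing but 8 survives at r1c1 ⇒ r1c1=8.
Step 28. [r8c8∈{4}] r8c8 has the single candidate 4 ⇒ r8c8=4.
Step 29. [r3c3∈{4}] nothing but 4 survives at r3c3 ⇒ r3c3=4.
Step 30. [r5c9∈{7}] only 7 remains possible at r5c9, so r5c9=7.
Step 31. [r1c2∈{5}] r1c2 has the single candidate 5. So r1c2=5.
Step 32. [r8c7∈{5}] nothing but 5 survives at r8c7 ⇒ r8c7=5.
Step 33. [r4c6∈{4}] nothing but 4 survives at r4c6 ⇒ r4c6=4.
Step 34. [r7c9∈{8}] r7c9 is down to just 8. So r7c9=8.
Step 35. [r5c8∈{3}] r5c8 has the single candidate 3, so r5c8=3.
Step 36. [r1c6∈{3}] only 3 remains possible at r1c6, so r1c6=3.

Answer: 8 5 9 6 1 3 2 7 4 / 6 7 3 4 2 9 8 5 1 / 1 2 4 7 5 8 3 6 9 / 7 3 2 9 6 4 1 8 5 / 9 4 1 5 8 2 6 3 7 / 5 6 8 3 7 1 4 9 2 / 4 9 6 2 3 5 7 1 8 / 2 1 7 8 9 6 5 4 3 / 3 8 5 1 4 7 9 2 6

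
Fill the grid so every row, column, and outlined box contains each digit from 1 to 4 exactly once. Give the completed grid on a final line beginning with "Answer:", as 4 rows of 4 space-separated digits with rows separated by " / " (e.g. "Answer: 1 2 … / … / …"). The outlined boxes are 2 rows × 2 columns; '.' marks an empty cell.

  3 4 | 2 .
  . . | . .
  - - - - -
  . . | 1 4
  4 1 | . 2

Step 1. [r2c2∈{2}] nothing but 2 survives at r2c2, so r2c2=2.
Step 2. [r2c4∈{1,3}] col 4 places 3 nowhere but r2c4. So r2c4=3.
Step 3. [r3c2∈{3}] r3c2 is down to just 3, so r3c2=3.
Step 4. [r3c1∈{2}] only 2 remains possible at r3c1. So r3c1=2.
Step 5. [r4c3∈{3}] r4c3 is down to just 3. So r4c3=3.
Step 6. [r1c4∈{1}] r1c4's peers cover all but 1. So r1c4=1.
Step 7. [r2c1∈{1}] nothing but 1 survives at r2c1. So r2c1=1.
Step 8. [r2c3∈{4}] r2c3 has the single candidate 4, so r2c3=4.

Answer: 3 4 2 1 / 1 2 4 3 / 2 3 1 4 / 4 1 3 2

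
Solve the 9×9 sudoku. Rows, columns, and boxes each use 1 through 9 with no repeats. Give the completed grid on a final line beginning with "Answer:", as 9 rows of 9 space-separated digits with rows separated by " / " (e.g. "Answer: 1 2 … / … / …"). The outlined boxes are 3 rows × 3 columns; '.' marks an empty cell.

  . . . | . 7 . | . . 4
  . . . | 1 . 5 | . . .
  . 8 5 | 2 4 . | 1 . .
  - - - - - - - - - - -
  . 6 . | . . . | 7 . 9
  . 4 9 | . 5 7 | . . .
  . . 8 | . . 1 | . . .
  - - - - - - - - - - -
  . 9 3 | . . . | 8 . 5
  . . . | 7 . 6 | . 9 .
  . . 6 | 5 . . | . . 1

Step 1. [r7c8∈{2,4,6,7}] 6 has one home in row 7: r7c8, so r7c8=6.
Step 2. [r7c1∈{1,2,4,7}] across row 7, 7 lands solely at r7c1, so r7c1=7.
Step 3. [r9c2∈{2}] r9c2 has the single candidate 2, so r9c2=2.
Step 4. [r2c3∈{2,4,7}] 7 has one home in col 3: r2c3. So r2c3=7.
Step 5. [r2c2∈{3}] r2c2's peers cover all but 3. So r2c2=3.
Step 6. [r2c1∈{2,4,6,9}] 4 has one home in row 2: r2c1 ⇒ r2c1=4.
Step 7. [r7c4∈{4}] r7c4 has the single candidate 4 ⇒ r7c4=4.
Step 8. [r4c6∈{2,3,4,8}] across col 6, 4 lands solely at r4c6, so r4c6=4.
Step 9. [r9c1∈{8}] only 8 remains possible at r9c1. So r9c1=8.
Step 10. [r1c6∈{3,8,9}] across col 6, 8 lands solely at r1c6 ⇒ r1c6=8.
Step 11. [r8c5∈{1,2,3,8}] across row 8, 8 lands solely at r8c5. So r8c5=8.
Step 12. [r3c9∈{3,6,7}] in col 9, 7 fits only at r3c9, so r3c9=7.
Step 13. [r3c8∈{3}] r3c8 is down to just 3. So r3c8=3.
Step 14. [r1c4∈{3,6,9}] r1c4 is the only open cell in row 1 admitting 3, so r1c4=3.
Step 15. [r2c5∈{6,9}] r2c5 is the only open cell in box 2 admitting 6. So r2c5=6.
Step 16. [r1c7∈{2,5,6,9}] in box 3, 6 fits only at r1c7 ⇒ r1c7=6.
Step 17. [r6c7∈{2,3,4,5}] 5 has one home in col 7: r6c7. So r6c7=5.
Step 18. [r4c1∈{1,2,3,5}] across row 4, 5 lands solely at r4c1. So r4c1=5.
Step 19. [r8c1∈{1}] nothing but 1 survives at r8c1, so r8c1=1.
Step 20. [r9c6∈{3,9}] r9c6 is the only open cell in col 6 admitting 3, so r9c6=3.
Step 21. [r4c3∈{1,2}] box 4 places 1 nowhere but r4c3, so r4c3=1.
Step 22. [r1c1∈{2,9}] 9 has one home in row 1: r1c1 ⇒ r1c1=9.
Step 23. [r5c8∈{1,2,8}] row 5 places 1 nowhere but r5c8 ⇒ r5c8=1.
Step 24. [r6c4∈{6,9}] col 4 places 9 nowhere but r6c4, so r6c4=9.
Step 25. [r6c9∈{2,3,6}] 6 has one home in row 6: r6c9, so r6c9=6.
Step 26. [r9c7∈{4}] only 4 remains possible at r9c7 ⇒ r9c7=4.
Step 27. [r4c4∈{8}] r4c4's peers cover all but 8, so r4c4=8.
Step 28. [r4c8∈{2}] nothing but 2 survives at r4c8, so r4c8=2.
Step 29. [r6c5∈{2,3}] box 5 places 2 nowhere but r6c5. So r6c5=2.
Step 30. [r5c7∈{3}] r5c7 is down to just 3 ⇒ r5c7=3.
Step 31. [r8c7∈{2}] only 2 remains possible at r8c7. So r8c7=2.
Step 32. [r2c9∈{2,8}] r2c9 is the only open cell in row 2 admitting 2. So r2c9=2.
Step 33. [r2c7∈{9}] r2c7's peers cover all but 9. So r2c7=9.
Step 34. [r1c3∈{2}] r1c3 has the single candidate 2, so r1c3=2.
Step 35. [r3c6∈{9}] r3c6 has the single candidate 9. So r3c6=9.
Step 36. [r3c1∈{6}] r3c1 is down to just 6, so r3c1=6.
Step 37. [r7c5∈{1}] r7c5's peers cover all but 1. So r7c5=1.
Step 38. [r1c8∈{5}] nothing but 5 survives at r1c8. So r1c8=5.
Step 39. [r5c4∈{6}] r5c4's peers cover all but 6 ⇒ r5c4=6.
Step 40. [r6c8∈{4}] r6c8 is down to just 4 ⇒ r6c8=4.
Step 41. [r8c9∈{3}] r8c9 has the single candidate 3. So r8c9=3.
Step 42. [r9c5∈{9}] r9c5's peers cover all but 9. So r9c5=9.
Step 43. [r1c2∈{1}] nothing but 1 survives at r1c2. So r1c2=1.
Step 44. [r5c1∈{2}] r5c1 has the single candidate 2. So r5c1=2.
Step 45. [r2c8∈{8}] r2c8 is down to just 8, so r2c8=8.
Step 46. [r5c9∈{8}] only 8 remains possible at r5c9. So r5c9=8.
Step 47. [r9c8∈{7}] nothing but 7 survives at r9c8. So r9c8=7.
Step 48. [r7c6∈{2}] r7c6 is down to just 2 ⇒ r7c6=2.
Step 49. [r6c2∈{7}] r6c2's peers cover all but 7. So r6c2=7.
Step 50. [r8c2∈{5}] only 5 remains possible at r8c2 ⇒ r8c2=5.
Step 51. [r8c3∈{4}] only 4 remains possible at r8c3 ⇒ r8c3=4.
Step 52. [r4c5∈{3}] r4c5 has the single candidate 3. So r4c5=3.
Step 53. [r6c1∈{3}] r6c1 has the single candidate 3. So r6c1=3.

Answer: 9 1 2 3 7 8 6 5 4 / 4 3 7 1 6 5 9 8 2 / 6 8 5 2 4 9 1 3 7 / 5 6 1 8 3 4 7 2 9 / 2 4 9 6 5 7 3 1 8 / 3 7 8 9 2 1 5 4 6 / 7 9 3 4 1 2 8 6 5 / 1 5 4 7 8 6 2 9 3 / 8 2 6 5 9 3 4 7 1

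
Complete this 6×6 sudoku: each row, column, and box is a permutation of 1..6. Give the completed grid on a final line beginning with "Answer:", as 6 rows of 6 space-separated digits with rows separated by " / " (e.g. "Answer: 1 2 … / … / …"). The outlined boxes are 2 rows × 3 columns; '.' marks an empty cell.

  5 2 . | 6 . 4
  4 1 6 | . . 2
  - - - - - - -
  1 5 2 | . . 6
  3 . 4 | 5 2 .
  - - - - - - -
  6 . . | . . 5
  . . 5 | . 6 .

Step 1. [r2c4∈{3}] r2c4 is down to just 3 ⇒ r2c4=3.
Step 2. [r5c4∈{1,2,4}] 2 has one home in row 5: r5c4, so r5c4=2.
Step 3. [r6c4∈{1,4}] 1 has one home in col 4: r6c4. So r6c4=1.
Step 4. [r5c5∈{3,4}] 4 has one home in box 6: r5c5, so r5c5=4.
Step 5. [r5c2∈{3}] only 3 remains possible at r5c2, so r5c2=3.
Step 6. [r4c2∈{6}] nothing but 6 survives at r4c2. So r4c2=6.
Step 7. [r3c4∈{4}] only 4 remains possible at r3c4, so r3c4=4.
Step 8. [r6c6∈{3}] r6c6 is down to just 3. So r6c6=3.
Step 9. [r2c5∈{5}] nothing but 5 survives at r2c5, so r2c5=5.
Step 10. [r4c6∈{1}] r4c6 is down to just 1. So r4c6=1.
Step 11. [r5c3∈{1}] r5c3's peers cover all but 1, so r5c3=1.
Step 12. [r3c5∈{3}] r3c5's peers cover all but 3, so r3c5=3.
Step 13. [r1c5∈{1}] nothing but 1 survives at r1c5. So r1c5=1.
Step 14. [r6c1∈{2}] r6c1 has the single candidate 2 ⇒ r6c1=2.
Step 15. [r6c2∈{4}] r6c2's peers cover all but 4, so r6c2=4.
Step 16. [r1c3∈{3}] only 3 remains possible at r1c3, so r1c3=3.

Answer: 5 2 3 6 1 4 / 4 1 6 3 5 2 / 1 5 2 4 3 6 / 3 6 4 5 2 1 / 6 3 1 2 4 5 / 2 4 5 1 6 3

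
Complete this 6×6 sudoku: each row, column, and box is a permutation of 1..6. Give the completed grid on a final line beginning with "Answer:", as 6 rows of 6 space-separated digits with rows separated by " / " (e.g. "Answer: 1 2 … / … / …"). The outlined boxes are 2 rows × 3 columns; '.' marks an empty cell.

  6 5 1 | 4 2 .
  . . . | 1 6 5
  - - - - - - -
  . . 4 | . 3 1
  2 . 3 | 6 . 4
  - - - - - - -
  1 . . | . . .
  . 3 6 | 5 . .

Step 1. [r6c1∈{4}] r6c1 has the single candidate 4, so r6c1=4.
Step 2. [r5c2∈{2}] only 2 remains possible at r5c2 ⇒ r5c2=2.
Step 3. [r5c4∈{3}] only 3 remains possible at r5c4 ⇒ r5c4=3.
Step 4. [r2c3∈{2}] only 2 remains possible at r2c3. So r2c3=2.
Step 5. [r4c2∈{1}] r4c2 has the single candidate 1 ⇒ r4c2=1.
Step 6. [r6c6∈{2}] r6c6's peers cover all but 2, so r6c6=2.
Step 7. [r6c5∈{1}] r6c5's peers cover all but 1. So r6c5=1.
Step 8. [r5c5∈{4}] nothing but 4 survives at r5c5. So r5c5=4.
Step 9. [r5c3∈{5}] r5c3's peers cover all but 5. So r5c3=5.
Step 10. [r4c5∈{5}] r4c5's peers cover all but 5 ⇒ r4c5=5.
Step 11. [r2c1∈{3}] r2c1 is down to just 3, so r2c1=3.
Step 12. [r1c6∈{3}] nothing but 3 survives at r1c6 ⇒ r1c6=3.
Step 13. [r5c6∈{6}] r5c6's peers cover all but 6, so r5c6=6.
Step 14. [r2c2∈{4}] r2c2's peers cover all but 4, so r2c2=4.
Step 15. [r3c2∈{6}] only 6 remains possible at r3c2 ⇒ r3c2=6.
Step 16. [r3c1∈{5}] r3c1 is down to just 5. So r3c1=5.
Step 17. [r3c4∈{2}] r3c4 is down to just 2 ⇒ r3c4=2.

Answer: 6 5 1 4 2 3 / 3 4 2 1 6 5 / 5 6 4 2 3 1 / 2 1 3 6 5 4 / 1 2 5 3 4 6 / 4 3 6 5 1 2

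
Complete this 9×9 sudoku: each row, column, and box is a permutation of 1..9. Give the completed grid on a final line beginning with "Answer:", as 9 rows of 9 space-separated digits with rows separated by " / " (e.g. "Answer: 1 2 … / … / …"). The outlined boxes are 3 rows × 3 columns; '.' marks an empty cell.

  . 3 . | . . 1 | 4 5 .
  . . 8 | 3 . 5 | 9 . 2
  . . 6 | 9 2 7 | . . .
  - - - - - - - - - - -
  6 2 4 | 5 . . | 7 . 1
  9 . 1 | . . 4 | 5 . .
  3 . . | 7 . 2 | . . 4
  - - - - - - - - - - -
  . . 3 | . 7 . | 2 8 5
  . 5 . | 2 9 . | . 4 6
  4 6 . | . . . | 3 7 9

Step 1. [r7c1∈{1}] r7c1's peers cover all but 1, so r7c1=1.
Step 2. [r2c1∈{7}] only 7 remains possible at r2c1. So r2c1=7.
Step 3. [r2c8∈{1,6}] in box 3, 6 fits only at r2c8. So r2c8=6.
Step 4. [r9c6∈{8}] only 8 remains possible at r9c6. So r9c6=8.
Step 5. [r4c5∈{3,8}] in row 4, 8 fits only at r4c5, so r4c5=8.
Step 6. [r5c4∈{6}] only 6 remains possible at r5c4. So r5c4=6.
Step 7. [r5c5∈{3}] r5c5 is down to just 3. So r5c5=3.
Step 8. [r5c9∈{8}] r5c9 has the single candidate 8. So r5c9=8.
Step 9. [r3c8∈{1,3}] r3c8 is the only open cell in col 8 admitting 1, so r3c8=1.
Step 10. [r1c1∈{2}] only 2 remains possible at r1c1 ⇒ r1c1=2.
Step 11. [r9c5∈{1,5}] in row 9, 5 fits only at r9c5. So r9c5=5.
Step 12. [r3c2∈{4}] only 4 remains possible at r3c2. So r3c2=4.
Step 13. [r6c8∈{9}] only 9 remains possible at r6c8. So r6c8=9.
Step 14. [r5c2∈{7}] r5c2 has the single candidate 7. So r5c2=7.
Step 15. [r3c1∈{5}] r3c1's peers cover all but 5. So r3c1=5.
Step 16. [r2c5∈{4}] nothing but 4 survives at r2c5, so r2c5=4.
Step 17. [r1c5∈{6}] r1c5's peers cover all but 6, so r1c5=6.
Step 18. [r9c4∈{1}] r9c4 is down to just 1. So r9c4=1.
Step 19. [r6c2∈{8}] only 8 remains possible at r6c2, so r6c2=8.
Step 20. [r5c8∈{2}] nothing but 2 survives at r5c8. So r5c8=2.
Step 21. [r1c9∈{7}] only 7 remains possible at r1c9. So r1c9=7.
Step 22. [r7c4∈{4}] r7c4 has the single candidate 4 ⇒ r7c4=4.
Step 23. [r6c5∈{1}] nothing but 1 survives at r6c5. So r6c5=1.
Step 24. [r9c3∈{2}] r9c3 is down to just 2 ⇒ r9c3=2.
Step 25. [r8c1∈{8}] nothing but 8 survives at r8c1, so r8c1=8.
Step 26. [r6c7∈{6}] r6c7 has the single candidate 6 ⇒ r6c7=6.
Step 27. [r8c3∈{7}] r8c3 is down to just 7 ⇒ r8c3=7.
Step 28. [r8c7∈{1}] r8c7 is down to just 1 ⇒ r8c7=1.
Step 29. [r4c8∈{3}] nothing but 3 survives at r4c8 ⇒ r4c8=3.
Step 30. [r1c4∈{8}] r1c4 is down to just 8 ⇒ r1c4=8.
Step 31. [r2c2∈{1}] nothing but 1 survives at r2c2, so r2c2=1.
Step 32. [r3c9∈{3}] r3c9 has the single candidate 3 ⇒ r3c9=3.
Step 33. [r8c6∈{3}] only 3 remains possible at r8c6, so r8c6=3.
Step 34. [r7c6∈{6}] r7c6's peers cover all but 6, so r7c6=6.
Step 35. [r1c3∈{9}] r1c3 has the single candidate 9 ⇒ r1c3=9.
Step 36. [r6c3∈{5}] r6c3 has the single candidate 5 ⇒ r6c3=5.
Step 37. [r3c7∈{8}] r3c7 has the single candidate 8, so r3c7=8.
Step 38. [r7c2∈{9}] r7c2 is down to just 9 ⇒ r7c2=9.
Step 39. [r4c6∈{9}] nothing but 9 survives at r4c6, so r4c6=9.

Answer: 2 3 9 8 6 1 4 5 7 / 7 1 8 3 4 5 9 6 2 / 5 4 6 9 2 7 8 1 3 / 6 2 4 5 8 9 7 3 1 / 9 7 1 6 3 4 5 2 8 / 3 8 5 7 1 2 6 9 4 / 1 9 3 4 7 6 2 8 5 / 8 5 7 2 9 3 1 4 6 / 4 6 2 1 5 8 3 7 9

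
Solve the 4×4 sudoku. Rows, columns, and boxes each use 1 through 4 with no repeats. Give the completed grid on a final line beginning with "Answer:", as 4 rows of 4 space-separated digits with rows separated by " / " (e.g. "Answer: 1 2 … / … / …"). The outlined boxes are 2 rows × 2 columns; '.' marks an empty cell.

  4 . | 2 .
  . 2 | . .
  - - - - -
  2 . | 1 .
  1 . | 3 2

Step 1. [r2c4∈{1,3,4}] in row 2, 1 fits only at r2c4, so r2c4=1.
Step 2. [r3c2∈{3,4}] row 3 places 3 nowhere but r3c2 ⇒ r3c2=3.
Step 3. [r1c4∈{3}] r1c4's peers cover all but 3 ⇒ r1c4=3.
Step 4. [r3c4∈{4}] r3c4 has the single candidate 4. So r3c4=4.
Step 5. [r2c3∈{4}] r2c3 is down to just 4, so r2c3=4.
Step 6. [r2c1∈{3}] nothing but 3 survives at r2c1 ⇒ r2c1=3.
Step 7. [r1c2∈{1}] only 1 remains possible at r1c2. So r1c2=1.
Step 8. [r4c2∈{4}] only 4 remains possible at r4c2, so r4c2=4.

Answer: 4 1 2 3 / 3 2 4 1 / 2 3 1 4 / 1 4 3 2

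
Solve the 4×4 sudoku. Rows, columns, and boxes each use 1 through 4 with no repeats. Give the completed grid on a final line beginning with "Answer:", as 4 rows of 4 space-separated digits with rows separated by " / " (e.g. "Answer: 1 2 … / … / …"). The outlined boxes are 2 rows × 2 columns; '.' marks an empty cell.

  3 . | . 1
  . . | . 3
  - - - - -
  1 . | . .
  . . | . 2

Step 1. [r2c1∈{2,4}] 2 has one home in col 1: r2c1 ⇒ r2c1=2.
Step 2. [r2c3∈{4}] r2c3 is down to just 4, so r2c3=4.
Step 3. [r3c3∈{3}] r3c3's peers cover all but 3, so r3c3=3.
Step 4. [r1c2∈{4}] r1c2's peers cover all but 4. So r1c2=4.
Step 5. [r4c3∈{1}] r4c3 has the single candidate 1, so r4c3=1.
Step 6. [r3c2∈{2}] r3c2's peers cover all but 2 ⇒ r3c2=2.
Step 7. [r1c3∈{2}] r1c3 is down to just 2, so r1c3=2.
Step 8. [r4c2∈{3}] r4c2 has the single candidate 3, so r4c2=3.
Step 9. [r4c1∈{4}] r4c1 is down to just 4 ⇒ r4c1=4.
Step 10. [r2c2∈{1}] only 1 remains possible at r2c2, so r2c2=1.
Step 11. [r3c4∈{4}] nothing but 4 survives at r3c4, so r3c4=4.

Answer: 3 4 2 1 / 2 1 4 3 / 1 2 3 4 / 4 3 1 2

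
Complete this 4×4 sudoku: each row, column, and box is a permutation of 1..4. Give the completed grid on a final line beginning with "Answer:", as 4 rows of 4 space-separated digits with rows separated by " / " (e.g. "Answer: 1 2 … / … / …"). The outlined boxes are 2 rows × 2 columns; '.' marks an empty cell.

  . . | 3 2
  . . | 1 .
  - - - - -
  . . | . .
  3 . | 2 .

Step 1. [r2c4∈{4}] only 4 remains possible at r2c4 ⇒ r2c4=4.
Step 2. [r4c2∈{1,4}] across row 4, 4 lands solely at r4c2. So r4c2=4.
Step 3. [r2c1∈{2}] r2c1's peers cover all but 2 ⇒ r2c1=2.
Step 4. [r3c1∈{1}] r3c1 has the single candidate 1 ⇒ r3c1=1.
Step 5. [r3c2∈{2}] only 2 remains possible at r3c2 ⇒ r3c2=2.
Step 6. [r3c3∈{4}] r3c3's peers cover all but 4. So r3c3=4.
Step 7. [r1c2∈{1}] only 1 remains possible at r1c2, so r1c2=1.
Step 8. [r2c2∈{3}] r2c2's peers cover all but 3, so r2c2=3.
Step 9. [r4c4∈{1}] only 1 remains possible at r4c4 ⇒ r4c4=1.
Step 10. [r1c1∈{4}] r1c1 is down to just 4, so r1c1=4.
Step 11. [r3c4∈{3}] r3c4 is down to just 3, so r3c4=3.

Answer: 4 1 3 2 / 2 3 1 4 / 1 2 4 3 / 3 4 2 1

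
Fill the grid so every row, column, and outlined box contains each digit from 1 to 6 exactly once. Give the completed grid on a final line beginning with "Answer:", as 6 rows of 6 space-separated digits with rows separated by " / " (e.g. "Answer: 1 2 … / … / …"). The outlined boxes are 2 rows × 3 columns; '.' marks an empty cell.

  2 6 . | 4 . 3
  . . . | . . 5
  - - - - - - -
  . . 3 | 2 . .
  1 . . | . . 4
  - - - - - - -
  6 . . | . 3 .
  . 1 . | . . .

Step 1. [r6c5∈{2,4,5,6}] r6c5 is the only open cell in col 5 admitting 4. So r6c5=4.
Step 2. [r4c3∈{2,5,6}] 6 has one home in col 3: r4c3 ⇒ r4c3=6.
Step 3. [r1c5∈{1}] r1c5 is down to just 1. So r1c5=1.
Step 4. [r4c5∈{5}] r4c5 is down to just 5, so r4c5=5.
Step 5. [r2c4∈{6}] r2c4's peers cover all but 6, so r2c4=6.
Step 6. [r6c4∈{5}] r6c4's peers cover all but 5. So r6c4=5.
Step 7. [r6c3∈{2}] r6c3's peers cover all but 2. So r6c3=2.
Step 8. [r3c1∈{4,5}] 5 has one home in col 1: r3c1, so r3c1=5.
Step 9. [r2c1∈{3,4}] r2c1 is the only open cell in col 1 admitting 4, so r2c1=4.
Step 10. [r3c6∈{1,6}] across row 3, 1 lands solely at r3c6, so r3c6=1.
Step 11. [r5c2∈{4,5}] across col 2, 5 lands solely at r5c2. So r5c2=5.
Step 12. [r4c2∈{2}] r4c2 has the single candidate 2 ⇒ r4c2=2.
Step 13. [r3c2∈{4}] nothing but 4 survives at r3c2 ⇒ r3c2=4.
Step 14. [r2c2∈{3}] r2c2's peers cover all but 3 ⇒ r2c2=3.
Step 15. [r5c6∈{2}] only 2 remains possible at r5c6 ⇒ r5c6=2.
Step 16. [r6c1∈{3}] nothing but 3 survives at r6c1. So r6c1=3.
Step 17. [r3c5∈{6}] r3c5's peers cover all but 6 ⇒ r3c5=6.
Step 18. [r4c4∈{3}] r4c4 is down to just 3, so r4c4=3.
Step 19. [r5c3∈{4}] r5c3 has the single candidate 4, so r5c3=4.
Step 20. [r2c3∈{1}] r2c3 is down to just 1, so r2c3=1.
Step 21. [r1c3∈{5}] r1c3's peers cover all but 5, so r1c3=5.
Step 22. [r5c4∈{1}] r5c4 is down to just 1 ⇒ r5c4=1.
Step 23. [r6c6∈{6}] only 6 remains possible at r6c6 ⇒ r6c6=6.
Step 24. [r2c5∈{2}] nothing but 2 survives at r2c5 ⇒ r2c5=2.

Answer: 2 6 5 4 1 3 / 4 3 1 6 2 5 / 5 4 3 2 6 1 / 1 2 6 3 5 4 / 6 5 4 1 3 2 / 3 1 2 5 4 6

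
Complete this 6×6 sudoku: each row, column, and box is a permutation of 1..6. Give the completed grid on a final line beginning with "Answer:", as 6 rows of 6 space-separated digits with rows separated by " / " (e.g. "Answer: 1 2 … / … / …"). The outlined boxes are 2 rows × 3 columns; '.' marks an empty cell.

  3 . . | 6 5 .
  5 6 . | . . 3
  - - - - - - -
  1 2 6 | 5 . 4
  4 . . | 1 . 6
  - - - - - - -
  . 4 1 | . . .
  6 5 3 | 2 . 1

Step 1. [r3c5∈{3}] r3c5's peers cover all but 3. So r3c5=3.
Step 2. [r1c6∈{2}] only 2 remains possible at r1c6 ⇒ r1c6=2.
Step 3. [r2c4∈{4}] nothing but 4 survives at r2c4 ⇒ r2c4=4.
Step 4. [r5c5∈{6}] nothing but 6 survives at r5c5. So r5c5=6.
Step 5. [r4c5∈{2}] r4c5 has the single candidate 2 ⇒ r4c5=2.
Step 6. [r2c3∈{2}] r2c3's peers cover all but 2 ⇒ r2c3=2.
Step 7. [r5c4∈{3}] only 3 remains possible at r5c4 ⇒ r5c4=3.
Step 8. [r1c3∈{4}] r1c3 has the single candidate 4 ⇒ r1c3=4.
Step 9. [r2c5∈{1}] only 1 remains possible at r2c5. So r2c5=1.
Step 10. [r1c2∈{1}] r1c2's peers cover all but 1, so r1c2=1.
Step 11. [r4c2∈{3}] r4c2 has the single candidate 3. So r4c2=3.
Step 12. [r6c5∈{4}] r6c5 has the single candidate 4, so r6c5=4.
Step 13. [r4c3∈{5}] r4c3 is down to just 5, so r4c3=5.
Step 14. [r5c1∈{2}] r5c1 has the single candidate 2. So r5c1=2.
Step 15. [r5c6∈{5}] r5c6 is down to just 5 ⇒ r5c6=5.

Answer: 3 1 4 6 5 2 / 5 6 2 4 1 3 / 1 2 6 5 3 4 / 4 3 5 1 2 6 / 2 4 1 3 6 5 / 6 5 3 2 4 1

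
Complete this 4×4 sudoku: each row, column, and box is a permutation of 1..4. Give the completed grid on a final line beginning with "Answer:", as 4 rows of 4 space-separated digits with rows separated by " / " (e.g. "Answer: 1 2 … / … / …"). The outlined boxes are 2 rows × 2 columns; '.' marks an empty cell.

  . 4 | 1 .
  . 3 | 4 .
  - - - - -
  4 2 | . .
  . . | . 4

Step 1. [r1c1∈{2}] r1c1's peers cover all but 2, so r1c1=2.
Step 2. [r3c3∈{3}] r3c3 has the single candidate 3. So r3c3=3.
Step 3. [r2c1∈{1}] r2c1's peers cover all but 1. So r2c1=1.
Step 4. [r4c2∈{1}] only 1 remains possible at r4c2. So r4c2=1.
Step 5. [r3c4∈{1}] r3c4's peers cover all but 1. So r3c4=1.
Step 6. [r4c1∈{3}] r4c1 is down to just 3. So r4c1=3.
Step 7. [r1c4∈{3}] r1c4's peers cover all but 3. So r1c4=3.
Step 8. [r2c4∈{2}] nothing but 2 survives at r2c4 ⇒ r2c4=2.
Step 9. [r4c3∈{2}] r4c3 is down to just 2, so r4c3=2.

Answer: 2 4 1 3 / 1 3 4 2 / 4 2 3 1 / 3 1 2 4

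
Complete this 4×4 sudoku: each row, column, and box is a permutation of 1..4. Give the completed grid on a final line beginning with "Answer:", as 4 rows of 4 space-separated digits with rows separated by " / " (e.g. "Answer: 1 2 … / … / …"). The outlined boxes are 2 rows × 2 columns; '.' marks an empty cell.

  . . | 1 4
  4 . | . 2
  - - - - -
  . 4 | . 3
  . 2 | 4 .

Step 1. [r1c2∈{3}] r1c2's peers cover all but 3 ⇒ r1c2=3.
Step 2. [r4c1∈{1,3}] 3 has one home in row 4: r4c1, so r4c1=3.
Step 3. [r1c1∈{2}] r1c1 has the single candidate 2, so r1c1=2.
Step 4. [r2c2∈{1}] only 1 remains possible at r2c2. So r2c2=1.
Step 5. [r3c3∈{2}] r3c3 has the single candidate 2. So r3c3=2.
Step 6. [r3c1∈{1}] only 1 remains possible at r3c1. So r3c1=1.
Step 7. [r2c3∈{3}] r2c3 has the single candidate 3. So r2c3=3.
Step 8. [r4c4∈{1}] r4c4 is down to just 1, so r4c4=1.

Answer: 2 3 1 4 / 4 1 3 2 / 1 4 2 3 / 3 2 4 1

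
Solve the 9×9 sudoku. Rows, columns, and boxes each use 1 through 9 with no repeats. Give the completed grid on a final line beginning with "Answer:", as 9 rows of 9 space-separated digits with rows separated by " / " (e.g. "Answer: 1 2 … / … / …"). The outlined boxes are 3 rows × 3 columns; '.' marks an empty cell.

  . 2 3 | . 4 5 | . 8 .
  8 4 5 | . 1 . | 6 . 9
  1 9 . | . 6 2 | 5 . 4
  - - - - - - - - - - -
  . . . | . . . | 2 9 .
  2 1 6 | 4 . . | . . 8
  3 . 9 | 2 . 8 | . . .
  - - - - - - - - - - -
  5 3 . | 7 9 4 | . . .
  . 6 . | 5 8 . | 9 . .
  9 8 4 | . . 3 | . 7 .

Step 1. [r9c7∈{1}] only 1 remains possible at r9c7 ⇒ r9c7=1.
Step 2. [r6c8∈{1,4,5,6}] 1 has one home in col 8: r6c8 ⇒ r6c8=1.
Step 3. [r6c9∈{5,6,7}] 6 has one home in row 6: r6c9 ⇒ r6c9=6.
Step 4. [r7c9∈{2}] r7c9 is down to just 2 ⇒ r7c9=2.
Step 5. [r3c8∈{3}] r3c8 is down to just 3 ⇒ r3c8=3.
Step 6. [r1c7∈{7}] nothing but 7 survives at r1c7 ⇒ r1c7=7.
Step 7. [r4c9∈{3,5,7}] r4c9 is the only open cell in col 9 admitting 7, so r4c9=7.
Step 8. [r4c4∈{1,3,6}] 1 has one home in col 4: r4c4 ⇒ r4c4=1.
Step 9. [r4c2∈{5}] r4c2 is down to just 5. So r4c2=5.
Step 10. [r8c3∈{1,2,7}] 2 has one home in row 8: r8c3, so r8c3=2.
Step 11. [r6c5∈{5,7}] r6c5 is the only open cell in row 6 admitting 5. So r6c5=5.
Step 12. [r5c5∈{3,7}] 7 has one home in col 5: r5c5. So r5c5=7.
Step 13. [r9c5∈{2}] r9c5 has the single candidate 2, so r9c5=2.
Step 14. [r4c6∈{6}] r4c6's peers cover all but 6 ⇒ r4c6=6.
Step 15. [r2c4∈{3}] only 3 remains possible at r2c4, so r2c4=3.
Step 16. [r6c2∈{7}] r6c2 has the single candidate 7 ⇒ r6c2=7.
Step 17. [r1c1∈{6}] nothing but 6 survives at r1c1. So r1c1=6.
Step 18. [r4c1∈{4}] nothing but 4 survives at r4c1 ⇒ r4c1=4.
Step 19. [r8c9∈{3}] nothing but 3 survives at r8c9. So r8c9=3.
Step 20. [r8c1∈{7}] r8c1 is down to just 7 ⇒ r8c1=7.
Step 21. [r8c6∈{1}] nothing but 1 survives at r8c6, so r8c6=1.
Step 22. [r7c3∈{1}] only 1 remains possible at r7c3, so r7c3=1.
Step 23. [r5c6∈{9}] r5c6's peers cover all but 9, so r5c6=9.
Step 24. [r2c6∈{7}] nothing but 7 survives at r2c6, so r2c6=7.
Step 25. [r1c4∈{9}] r1c4's peers cover all but 9. So r1c4=9.
Step 26. [r5c7∈{3}] nothing but 3 survives at r5c7, so r5c7=3.
Step 27. [r8c8∈{4}] nothing but 4 survives at r8c8 ⇒ r8c8=4.
Step 28. [r5c8∈{5}] r5c8 is down to just 5 ⇒ r5c8=5.
Step 29. [r6c7∈{4}] r6c7 is down to just 4 ⇒ r6c7=4.
Step 30. [r7c8∈{6}] only 6 remains possible at r7c8. So r7c8=6.
Step 31. [r4c3∈{8}] r4c3 has the single candidate 8. So r4c3=8.
Step 32. [r9c9∈{5}] r9c9 is down to just 5. So r9c9=5.
Step 33. [r3c3∈{7}] r3c3 has the single candidate 7, so r3c3=7.
Step 34. [r3c4∈{8}] only 8 remains possible at r3c4, so r3c4=8.
Step 35. [r2c8∈{2}] only 2 remains possible at r2c8. So r2c8=2.
Step 36. [r7c7∈{8}] only 8 remains possible at r7c7 ⇒ r7c7=8.
Step 37. [r1c9∈{1}] nothing but 1 survives at r1c9 ⇒ r1c9=1.
Step 38. [r9c4∈{6}] nothing but 6 survives at r9c4. So r9c4=6.
Step 39. [r4c5∈{3}] r4c5's peers cover all but 3. So r4c5=3.

Answer: 6 2 3 9 4 5 7 8 1 / 8 4 5 3 1 7 6 2 9 / 1 9 7 8 6 2 5 3 4 / 4 5 8 1 3 6 2 9 7 / 2 1 6 4 7 9 3 5 8 / 3 7 9 2 5 8 4 1 6 / 5 3 1 7 9 4 8 6 2 / 7 6 2 5 8 1 9 4 3 / 9 8 4 6 2 3 1 7 5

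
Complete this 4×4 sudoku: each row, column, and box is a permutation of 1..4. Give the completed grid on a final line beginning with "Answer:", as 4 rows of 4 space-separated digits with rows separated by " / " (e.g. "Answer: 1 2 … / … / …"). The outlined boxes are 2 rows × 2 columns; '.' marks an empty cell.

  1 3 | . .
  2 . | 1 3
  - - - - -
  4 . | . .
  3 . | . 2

Step 1. [r3c4∈{1}] r3c4 is down to just 1, so r3c4=1.
Step 2. [r1c4∈{4}] only 4 remains possible at r1c4. So r1c4=4.
Step 3. [r4c3∈{4}] r4c3 is down to just 4, so r4c3=4.
Step 4. [r1c3∈{2}] r1c3's peers cover all but 2. So r1c3=2.
Step 5. [r4c2∈{1}] only 1 remains possible at r4c2, so r4c2=1.
Step 6. [r3c2∈{2}] nothing but 2 survives at r3c2 ⇒ r3c2=2.
Step 7. [r2c2∈{4}] nothing but 4 survives at r2c2 ⇒ r2c2=4.
Step 8. [r3c3∈{3}] nothing but 3 survives at r3c3, so r3c3=3.

Answer: 1 3 2 4 / 2 4 1 3 / 4 2 3 1 / 3 1 4 2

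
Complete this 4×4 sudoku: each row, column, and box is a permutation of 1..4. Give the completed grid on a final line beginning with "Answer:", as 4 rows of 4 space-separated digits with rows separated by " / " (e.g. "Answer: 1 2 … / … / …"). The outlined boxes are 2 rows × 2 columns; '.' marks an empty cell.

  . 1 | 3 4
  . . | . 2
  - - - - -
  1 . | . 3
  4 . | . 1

Step 1. [r4c3∈{2}] r4c3 is down to just 2. So r4c3=2.
Step 2. [r2c2∈{3,4}] row 2 places 4 nowhere but r2c2. So r2c2=4.
Step 3. [r2c3∈{1}] nothing but 1 survives at r2c3 ⇒ r2c3=1.
Step 4. [r3c2∈{2}] r3c2 has the single candidate 2, so r3c2=2.
Step 5. [r3c3∈{4}] nothing but 4 survives at r3c3. So r3c3=4.
Step 6. [r4c2∈{3}] only 3 remains possible at r4c2, so r4c2=3.
Step 7. [r2c1∈{3}] nothing but 3 survives at r2c1, so r2c1=3.
Step 8. [r1c1∈{2}] r1c1 has the single candidate 2 ⇒ r1c1=2.

Answer: 2 1 3 4 / 3 4 1 2 / 1 2 4 3 / 4 3 2 1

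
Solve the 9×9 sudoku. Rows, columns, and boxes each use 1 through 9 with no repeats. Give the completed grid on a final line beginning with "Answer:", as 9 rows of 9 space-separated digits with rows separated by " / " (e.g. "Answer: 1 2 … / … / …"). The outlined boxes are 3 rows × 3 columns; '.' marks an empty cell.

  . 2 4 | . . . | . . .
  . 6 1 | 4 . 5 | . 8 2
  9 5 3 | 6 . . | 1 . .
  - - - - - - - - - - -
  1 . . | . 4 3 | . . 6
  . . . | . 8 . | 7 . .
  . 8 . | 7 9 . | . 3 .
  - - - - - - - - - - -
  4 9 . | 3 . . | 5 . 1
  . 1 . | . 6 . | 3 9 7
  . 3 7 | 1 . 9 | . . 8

Step 1. [r3c6∈{2,7,8}] row 3 places 8 nowhere but r3c6. So r3c6=8.
Step 2. [r7c3∈{2,6,8}] row 7 places 8 nowhere but r7c3, so r7c3=8.
Step 3. [r9c1∈{2,5,6}] in box 7, 6 fits only at r9c1, so r9c1=6.
Step 4. [r6c6∈{1,2,6}] in row 6, 1 fits only at r6c6, so r6c6=1.
Step 5. [r1c6∈{7}] r1c6 is down to just 7 ⇒ r1c6=7.
Step 6. [r7c6∈{2}] r7c6 is down to just 2 ⇒ r7c6=2.
Step 7. [r6c3∈{2,5,6}] row 6 places 6 nowhere but r6c3, so r6c3=6.
Step 8. [r1c9∈{3,5,9}] across col 9, 3 lands solely at r1c9, so r1c9=3.
Step 9. [r5c9∈{4,5,9}] across col 9, 9 lands solely at r5c9. So r5c9=9.
Step 10. [r6c9∈{4,5}] 5 has one home in col 9: r6c9, so r6c9=5.
Step 11. [r4c8∈{2}] r4c8 has the single candidate 2 ⇒ r4c8=2.
Step 12. [r9c8∈{4}] r9c8 has the single candidate 4. So r9c8=4.
Step 13. [r4c4∈{5}] r4c4's peers cover all but 5 ⇒ r4c4=5.
Step 14. [r6c1∈{2}] only 2 remains possible at r6c1 ⇒ r6c1=2.
Step 15. [r1c7∈{6,9}] 6 has one home in col 7: r1c7 ⇒ r1c7=6.
Step 16. [r5c3∈{5}] r5c3's peers cover all but 5 ⇒ r5c3=5.
Step 17. [r8c1∈{5}] nothing but 5 survives at r8c1 ⇒ r8c1=5.
Step 18. [r2c1∈{7}] r2c1 has the single candidate 7 ⇒ r2c1=7.
Step 19. [r3c5∈{2}] nothing but 2 survives at r3c5, so r3c5=2.
Step 20. [r1c4∈{9}] r1c4's peers cover all but 9. So r1c4=9.
Step 21. [r5c1∈{3}] r5c1 is down to just 3. So r5c1=3.
Step 22. [r7c5∈{7}] r7c5's peers cover all but 7 ⇒ r7c5=7.
Step 23. [r5c4∈{2}] only 2 remains possible at r5c4. So r5c4=2.
Step 24. [r6c7∈{4}] r6c7's peers cover all but 4. So r6c7=4.
Step 25. [r5c2∈{4}] r5c2 is down to just 4. So r5c2=4.
Step 26. [r5c8∈{1}] r5c8 has the single candidate 1. So r5c8=1.
Step 27. [r8c3∈{2}] nothing but 2 survives at r8c3 ⇒ r8c3=2.
Step 28. [r4c3∈{9}] r4c3's peers cover all but 9, so r4c3=9.
Step 29. [r7c8∈{6}] r7c8's peers cover all but 6, so r7c8=6.
Step 30. [r4c7∈{8}] r4c7 is down to just 8, so r4c7=8.
Step 31. [r2c5∈{3}] only 3 remains possible at r2c5 ⇒ r2c5=3.
Step 32. [r3c9∈{4}] nothing but 4 survives at r3c9. So r3c9=4.
Step 33. [r9c5∈{5}] nothing but 5 survives at r9c5 ⇒ r9c5=5.
Step 34. [r1c8∈{5}] nothing but 5 survives at r1c8. So r1c8=5.
Step 35. [r5c6∈{6}] nothing but 6 survives at r5c6. So r5c6=6.
Step 36. [r1c1∈{8}] r1c1 is down to just 8 ⇒ r1c1=8.
Step 37. [r4c2∈{7}] only 7 remains possible at r4c2. So r4c2=7.
Step 38. [r8c4∈{8}] r8c4 is down to just 8 ⇒ r8c4=8.
Step 39. [r1c5∈{1}] nothing but 1 survives at r1c5. So r1c5=1.
Step 40. [r9c7∈{2}] r9c7's peers cover all but 2 ⇒ r9c7=2.
Step 41. [r3c8∈{7}] r3c8's peers cover all but 7 ⇒ r3c8=7.
Step 42. [r2c7∈{9}] only 9 remains possible at r2c7. So r2c7=9.
Step 43. [r8c6∈{4}] r8c6's peers cover all but 4, so r8c6=4.

Answer: 8 2 4 9 1 7 6 5 3 / 7 6 1 4 3 5 9 8 2 / 9 5 3 6 2 8 1 7 4 / 1 7 9 5 4 3 8 2 6 / 3 4 5 2 8 6 7 1 9 / 2 8 6 7 9 1 4 3 5 / 4 9 8 3 7 2 5 6 1 / 5 1 2 8 6 4 3 9 7 / 6 3 7 1 5 9 2 4 8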